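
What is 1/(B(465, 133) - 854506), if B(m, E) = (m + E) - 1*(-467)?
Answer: -1/853441 ≈ -1.1717e-6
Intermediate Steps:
B(m, E) = 467 + E + m (B(m, E) = (E + m) + 467 = 467 + E + m)
1/(B(465, 133) - 854506) = 1/((467 + 133 + 465) - 854506) = 1/(1065 - 854506) = 1/(-853441) = -1/853441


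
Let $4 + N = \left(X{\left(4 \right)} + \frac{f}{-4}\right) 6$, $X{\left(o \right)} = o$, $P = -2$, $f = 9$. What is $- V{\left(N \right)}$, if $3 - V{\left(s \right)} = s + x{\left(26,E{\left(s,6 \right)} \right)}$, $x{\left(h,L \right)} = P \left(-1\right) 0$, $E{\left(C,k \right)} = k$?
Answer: $\frac{7}{2} \approx 3.5$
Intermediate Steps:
$x{\left(h,L \right)} = 0$ ($x{\left(h,L \right)} = \left(-2\right) \left(-1\right) 0 = 2 \cdot 0 = 0$)
$N = \frac{13}{2}$ ($N = -4 + \left(4 + \frac{9}{-4}\right) 6 = -4 + \left(4 + 9 \left(- \frac{1}{4}\right)\right) 6 = -4 + \left(4 - \frac{9}{4}\right) 6 = -4 + \frac{7}{4} \cdot 6 = -4 + \frac{21}{2} = \frac{13}{2} \approx 6.5$)
$V{\left(s \right)} = 3 - s$ ($V{\left(s \right)} = 3 - \left(s + 0\right) = 3 - s$)
$- V{\left(N \right)} = - (3 - \frac{13}{2}) = \left(-1\right) \left(- \frac{7}{2}\right) = \frac{7}{2}$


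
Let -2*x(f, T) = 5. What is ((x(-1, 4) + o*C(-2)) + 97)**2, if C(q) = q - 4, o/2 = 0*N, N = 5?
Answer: 35721/4 ≈ 8930.3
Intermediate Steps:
x(f, T) = -5/2 (x(f, T) = -1/2*5 = -5/2)
o = 0 (o = 2*(0*5) = 2*0 = 0)
C(q) = -4 + q
((x(-1, 4) + o*C(-2)) + 97)**2 = ((-5/2 + 0*(-4 - 2)) + 97)**2 = ((-5/2 + 0*(-6)) + 97)**2 = ((-5/2 + 0) + 97)**2 = (-5/2 + 97)**2 = (189/2)**2 = 35721/4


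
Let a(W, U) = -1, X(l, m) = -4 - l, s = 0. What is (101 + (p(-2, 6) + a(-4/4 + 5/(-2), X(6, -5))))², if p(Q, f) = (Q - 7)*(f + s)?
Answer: 2116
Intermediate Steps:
p(Q, f) = f*(-7 + Q) (p(Q, f) = (Q - 7)*(f + 0) = (-7 + Q)*f = f*(-7 + Q))
(101 + (p(-2, 6) + a(-4/4 + 5/(-2), X(6, -5))))² = (101 + (6*(-7 - 2) - 1))² = (101 + (6*(-9) - 1))² = (101 + (-54 - 1))² = (101 - 55)² = 46² = 2116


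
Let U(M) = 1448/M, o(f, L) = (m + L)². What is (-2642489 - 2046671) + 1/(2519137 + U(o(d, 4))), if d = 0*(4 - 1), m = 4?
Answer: -94501940377312/20153277 ≈ -4.6892e+6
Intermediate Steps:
d = 0 (d = 0*3 = 0)
o(f, L) = (4 + L)²
(-2642489 - 2046671) + 1/(2519137 + U(o(d, 4))) = (-2642489 - 2046671) + 1/(2519137 + 1448/((4 + 4)²)) = -4689160 + 1/(2519137 + 1448/(8²)) = -4689160 + 1/(2519137 + 1448/64) = -4689160 + 1/(2519137 + 1448*(1/64)) = -4689160 + 1/(2519137 + 181/8) = -4689160 + 1/(20153277/8) = -4689160 + 8/20153277 = -94501940377312/20153277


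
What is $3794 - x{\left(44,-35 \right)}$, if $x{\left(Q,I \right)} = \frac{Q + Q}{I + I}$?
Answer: $\frac{132834}{35} \approx 3795.3$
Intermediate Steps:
$x{\left(Q,I \right)} = \frac{Q}{I}$ ($x{\left(Q,I \right)} = \frac{2 Q}{2 I} = 2 Q \frac{1}{2 I} = \frac{Q}{I}$)
$3794 - x{\left(44,-35 \right)} = 3794 - \frac{44}{-35} = 3794 - 44 \left(- \frac{1}{35}\right) = 3794 - - \frac{44}{35} = 3794 + \frac{44}{35} = \frac{132834}{35}$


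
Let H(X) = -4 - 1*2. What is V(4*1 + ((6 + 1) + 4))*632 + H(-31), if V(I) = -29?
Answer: -18334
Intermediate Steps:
H(X) = -6 (H(X) = -4 - 2 = -6)
V(4*1 + ((6 + 1) + 4))*632 + H(-31) = -29*632 - 6 = -18328 - 6 = -18334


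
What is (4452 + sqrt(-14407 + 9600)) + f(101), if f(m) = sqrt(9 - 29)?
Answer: 4452 + I*sqrt(4807) + 2*I*sqrt(5) ≈ 4452.0 + 73.805*I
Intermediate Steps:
f(m) = 2*I*sqrt(5) (f(m) = sqrt(-20) = 2*I*sqrt(5))
(4452 + sqrt(-14407 + 9600)) + f(101) = (4452 + sqrt(-14407 + 9600)) + 2*I*sqrt(5) = (4452 + sqrt(-4807)) + 2*I*sqrt(5) = (4452 + I*sqrt(4807)) + 2*I*sqrt(5) = 4452 + I*sqrt(4807) + 2*I*sqrt(5)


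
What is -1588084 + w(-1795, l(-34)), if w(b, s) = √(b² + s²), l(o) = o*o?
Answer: -1588084 + √4558361 ≈ -1.5859e+6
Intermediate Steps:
l(o) = o²
-1588084 + w(-1795, l(-34)) = -1588084 + √((-1795)² + ((-34)²)²) = -1588084 + √(3222025 + 1156²) = -1588084 + √(3222025 + 1336336) = -1588084 + √4558361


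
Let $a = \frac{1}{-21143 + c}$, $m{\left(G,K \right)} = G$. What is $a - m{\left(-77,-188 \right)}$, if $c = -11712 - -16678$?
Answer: $\frac{1245628}{16177} \approx 77.0$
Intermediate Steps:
$c = 4966$ ($c = -11712 + 16678 = 4966$)
$a = - \frac{1}{16177}$ ($a = \frac{1}{-21143 + 4966} = \frac{1}{-16177} = - \frac{1}{16177} \approx -6.1816 \cdot 10^{-5}$)
$a - m{\left(-77,-188 \right)} = - \frac{1}{16177} - -77 = - \frac{1}{16177} + 77 = \frac{1245628}{16177}$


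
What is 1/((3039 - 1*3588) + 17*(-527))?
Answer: -1/9508 ≈ -0.00010517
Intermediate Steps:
1/((3039 - 1*3588) + 17*(-527)) = 1/((3039 - 3588) - 8959) = 1/(-549 - 8959) = 1/(-9508) = -1/9508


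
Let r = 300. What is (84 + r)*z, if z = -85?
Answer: -32640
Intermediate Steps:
(84 + r)*z = (84 + 300)*(-85) = 384*(-85) = -32640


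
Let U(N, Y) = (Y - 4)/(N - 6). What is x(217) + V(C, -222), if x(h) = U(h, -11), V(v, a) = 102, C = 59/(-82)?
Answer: 21507/211 ≈ 101.93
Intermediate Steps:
C = -59/82 (C = 59*(-1/82) = -59/82 ≈ -0.71951)
U(N, Y) = (-4 + Y)/(-6 + N)
x(h) = -15/(-6 + h) (x(h) = (-4 - 11)/(-6 + h) = -15/(-6 + h))
x(217) + V(C, -222) = -15/(-6 + 217) + 102 = -15/211 + 102 = 21507/211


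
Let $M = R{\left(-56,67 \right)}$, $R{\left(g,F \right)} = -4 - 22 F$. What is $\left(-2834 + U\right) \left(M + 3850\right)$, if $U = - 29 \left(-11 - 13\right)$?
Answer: $-5071336$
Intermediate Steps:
$U = 696$ ($U = \left(-29\right) \left(-24\right) = 696$)
$R{\left(g,F \right)} = -4 - 22 F$
$M = -1478$ ($M = -4 - 1474 = -1478$)
$\left(-2834 + U\right) \left(M + 3850\right) = \left(-2834 + 696\right) \left(-1478 + 3850\right) = \left(-2138\right) 2372 = -5071336$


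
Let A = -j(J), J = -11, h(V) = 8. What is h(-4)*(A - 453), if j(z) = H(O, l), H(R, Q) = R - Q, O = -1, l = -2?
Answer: -3632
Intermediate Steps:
j(z) = 1 (j(z) = -1 - 1*(-2) = -1 + 2 = 1)
A = -1 (A = -1*1 = -1)
h(-4)*(A - 453) = 8*(-1 - 453) = 8*(-454) = -3632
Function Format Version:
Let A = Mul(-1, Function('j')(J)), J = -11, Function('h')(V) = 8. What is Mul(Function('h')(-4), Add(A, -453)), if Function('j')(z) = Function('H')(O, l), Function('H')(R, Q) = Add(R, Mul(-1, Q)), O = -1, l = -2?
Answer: -3632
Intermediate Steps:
Function('j')(z) = 1 (Function('j')(z) = Add(-1, Mul(-1, -2)) = Add(-1, 2) = 1)
A = -1 (A = Mul(-1, 1) = -1)
Mul(Function('h')(-4), Add(A, -453)) = Mul(8, Add(-1, -453)) = Mul(8, -454) = -3632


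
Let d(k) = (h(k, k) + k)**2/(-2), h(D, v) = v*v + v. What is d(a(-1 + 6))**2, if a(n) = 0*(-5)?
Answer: 0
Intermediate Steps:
h(D, v) = v + v**2 (h(D, v) = v**2 + v = v + v**2)
a(n) = 0
d(k) = -(k + k*(1 + k))**2/2 (d(k) = (k*(1 + k) + k)**2/(-2) = (k + k*(1 + k))**2*(-1/2) = -(k + k*(1 + k))**2/2)
d(a(-1 + 6))**2 = (-1/2*0**2*(2 + 0)**2)**2 = (-1/2*0*2**2)**2 = (-1/2*0*4)**2 = 0**2 = 0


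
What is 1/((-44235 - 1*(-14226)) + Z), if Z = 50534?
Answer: 1/20525 ≈ 4.8721e-5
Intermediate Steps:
1/((-44235 - 1*(-14226)) + Z) = 1/((-44235 - 1*(-14226)) + 50534) = 1/((-44235 + 14226) + 50534) = 1/(-30009 + 50534) = 1/20525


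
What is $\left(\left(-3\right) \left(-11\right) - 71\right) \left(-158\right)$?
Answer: $6004$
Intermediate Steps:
$\left(\left(-3\right) \left(-11\right) - 71\right) \left(-158\right) = \left(33 - 71\right) \left(-158\right) = \left(-38\right) \left(-158\right) = 6004$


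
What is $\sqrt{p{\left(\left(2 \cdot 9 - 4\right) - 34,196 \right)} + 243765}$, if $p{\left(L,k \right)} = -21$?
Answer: $4 \sqrt{15234} \approx 493.7$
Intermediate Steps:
$\sqrt{p{\left(\left(2 \cdot 9 - 4\right) - 34,196 \right)} + 243765} = \sqrt{-21 + 243765} = \sqrt{243744} = 4 \sqrt{15234}$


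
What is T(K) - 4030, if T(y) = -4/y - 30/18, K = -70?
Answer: -423319/105 ≈ -4031.6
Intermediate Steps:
T(y) = -5/3 - 4/y (T(y) = -4/y - 30*1/18 = -4/y - 5/3 = -5/3 - 4/y)
T(K) - 4030 = (-5/3 - 4/(-70)) - 4030 = (-5/3 - 4*(-1/70)) - 4030 = (-5/3 + 2/35) - 4030 = -169/105 - 4030 = -423319/105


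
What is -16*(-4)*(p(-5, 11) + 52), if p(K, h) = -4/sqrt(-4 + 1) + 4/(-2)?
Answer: 3200 + 256*I*sqrt(3)/3 ≈ 3200.0 + 147.8*I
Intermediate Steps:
p(K, h) = -2 + 4*I*sqrt(3)/3 (p(K, h) = -4*(-I*sqrt(3)/3) + 4*(-1/2) = -4*(-I*sqrt(3)/3) - 2 = -(-4)*I*sqrt(3)/3 - 2 = 4*I*sqrt(3)/3 - 2 = -2 + 4*I*sqrt(3)/3)
-16*(-4)*(p(-5, 11) + 52) = -16*(-4)*((-2 + 4*I*sqrt(3)/3) + 52) = -(-64)*(50 + 4*I*sqrt(3)/3) = -(-3200 - 256*I*sqrt(3)/3) = 3200 + 256*I*sqrt(3)/3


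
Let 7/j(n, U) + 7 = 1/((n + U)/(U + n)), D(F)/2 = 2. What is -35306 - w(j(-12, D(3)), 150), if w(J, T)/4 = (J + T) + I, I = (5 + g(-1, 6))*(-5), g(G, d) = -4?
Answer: -107644/3 ≈ -35881.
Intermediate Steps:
D(F) = 4 (D(F) = 2*2 = 4)
j(n, U) = -7/6 (j(n, U) = 7/(-7 + 1/((n + U)/(U + n))) = 7/(-7 + 1/((U + n)/(U + n))) = 7/(-7 + 1/1) = 7/(-7 + 1) = 7/(-6) = 7*(-1/6) = -7/6)
I = -5 (I = (5 - 4)*(-5) = 1*(-5) = -5)
w(J, T) = -20 + 4*J + 4*T (w(J, T) = 4*((J + T) - 5) = 4*(-5 + J + T) = -20 + 4*J + 4*T)
-35306 - w(j(-12, D(3)), 150) = -35306 - (-20 + 4*(-7/6) + 4*150) = -35306 - (-20 - 14/3 + 600) = -35306 - 1*1726/3 = -35306 - 1726/3 = -107644/3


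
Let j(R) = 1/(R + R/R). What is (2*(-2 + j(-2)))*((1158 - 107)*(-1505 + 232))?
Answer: 8027538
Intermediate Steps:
j(R) = 1/(1 + R) (j(R) = 1/(R + 1) = 1/(1 + R))
(2*(-2 + j(-2)))*((1158 - 107)*(-1505 + 232)) = (2*(-2 + 1/(1 - 2)))*((1158 - 107)*(-1505 + 232)) = (2*(-2 + 1/(-1)))*(1051*(-1273)) = (2*(-2 - 1))*(-1337923) = (2*(-3))*(-1337923) = -6*(-1337923) = 8027538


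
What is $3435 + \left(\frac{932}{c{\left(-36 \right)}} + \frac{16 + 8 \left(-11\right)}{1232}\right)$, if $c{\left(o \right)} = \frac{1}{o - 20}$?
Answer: $- \frac{7508587}{154} \approx -48757.0$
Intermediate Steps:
$c{\left(o \right)} = \frac{1}{-20 + o}$
$3435 + \left(\frac{932}{c{\left(-36 \right)}} + \frac{16 + 8 \left(-11\right)}{1232}\right) = 3435 + \left(\frac{932}{\frac{1}{-20 - 36}} + \frac{16 + 8 \left(-11\right)}{1232}\right) = 3435 + \left(\frac{932}{\frac{1}{-56}} + \left(16 - 88\right) \frac{1}{1232}\right) = 3435 + \left(\frac{932}{- \frac{1}{56}} - \frac{9}{154}\right) = 3435 + \left(932 \left(-56\right) - \frac{9}{154}\right) = 3435 - \frac{8037577}{154} = - \frac{7508587}{154}$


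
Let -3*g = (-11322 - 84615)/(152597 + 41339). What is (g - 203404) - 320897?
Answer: -101680806757/193936 ≈ -5.2430e+5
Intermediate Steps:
g = 31979/193936 (g = -(-11322 - 84615)/(3*(152597 + 41339)) = -(-31979)/193936 = -1/3*(-95937/193936) = 31979/193936 ≈ 0.16489)
(g - 203404) - 320897 = (31979/193936 - 203404) - 320897 = -39447326165/193936 - 320897 = -101680806757/193936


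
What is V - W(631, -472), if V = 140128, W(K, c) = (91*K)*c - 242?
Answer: 27243082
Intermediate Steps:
W(K, c) = -242 + 91*K*c (W(K, c) = 91*K*c - 242 = -242 + 91*K*c)
V - W(631, -472) = 140128 - (-242 + 91*631*(-472)) = 140128 - (-242 - 27102712) = 140128 - 1*(-27102954) = 140128 + 27102954 = 27243082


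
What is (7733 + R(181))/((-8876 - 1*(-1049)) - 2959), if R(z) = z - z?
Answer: -7733/10786 ≈ -0.71695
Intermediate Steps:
R(z) = 0
(7733 + R(181))/((-8876 - 1*(-1049)) - 2959) = (7733 + 0)/((-8876 - 1*(-1049)) - 2959) = 7733/((-8876 + 1049) - 2959) = 7733/(-7827 - 2959) = 7733/(-10786) = 7733*(-1/10786) = -7733/10786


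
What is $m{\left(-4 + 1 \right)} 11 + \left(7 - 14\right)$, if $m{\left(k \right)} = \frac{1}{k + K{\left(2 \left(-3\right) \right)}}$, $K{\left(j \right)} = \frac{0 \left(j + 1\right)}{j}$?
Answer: $- \frac{32}{3} \approx -10.667$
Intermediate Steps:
$K{\left(j \right)} = 0$ ($K{\left(j \right)} = \frac{0 \left(1 + j\right)}{j} = \frac{0}{j} = 0$)
$m{\left(k \right)} = \frac{1}{k}$ ($m{\left(k \right)} = \frac{1}{k + 0} = \frac{1}{k}$)
$m{\left(-4 + 1 \right)} 11 + \left(7 - 14\right) = \frac{1}{-4 + 1} \cdot 11 + \left(7 - 14\right) = \frac{1}{-3} \cdot 11 + \left(7 - 14\right) = \left(- \frac{1}{3}\right) 11 - 7 = - \frac{11}{3} - 7 = - \frac{32}{3}$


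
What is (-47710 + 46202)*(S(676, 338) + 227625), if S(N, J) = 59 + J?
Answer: -343857176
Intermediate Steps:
(-47710 + 46202)*(S(676, 338) + 227625) = (-47710 + 46202)*((59 + 338) + 227625) = -1508*(397 + 227625) = -1508*228022 = -343857176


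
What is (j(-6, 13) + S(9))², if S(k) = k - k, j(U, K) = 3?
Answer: 9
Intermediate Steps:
S(k) = 0
(j(-6, 13) + S(9))² = (3 + 0)² = 3² = 9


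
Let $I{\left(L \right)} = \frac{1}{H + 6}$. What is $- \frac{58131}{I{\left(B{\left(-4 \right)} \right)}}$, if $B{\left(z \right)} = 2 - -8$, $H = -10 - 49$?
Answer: $3080943$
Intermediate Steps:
$H = -59$
$B{\left(z \right)} = 10$ ($B{\left(z \right)} = 2 + 8 = 10$)
$I{\left(L \right)} = - \frac{1}{53}$ ($I{\left(L \right)} = \frac{1}{-59 + 6} = \frac{1}{-53} = - \frac{1}{53}$)
$- \frac{58131}{I{\left(B{\left(-4 \right)} \right)}} = - \frac{58131}{- \frac{1}{53}} = \left(-58131\right) \left(-53\right) = 3080943$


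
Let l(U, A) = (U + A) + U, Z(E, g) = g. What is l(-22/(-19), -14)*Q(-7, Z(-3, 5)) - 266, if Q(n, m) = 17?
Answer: -8828/19 ≈ -464.63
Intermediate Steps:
l(U, A) = A + 2*U (l(U, A) = (A + U) + U = A + 2*U)
l(-22/(-19), -14)*Q(-7, Z(-3, 5)) - 266 = (-14 + 2*(-22/(-19)))*17 - 266 = (-14 + 2*(-22*(-1/19)))*17 - 266 = (-14 + 2*(22/19))*17 - 266 = (-14 + 44/19)*17 - 266 = -222/19*17 - 266 = -3774/19 - 266 = -8828/19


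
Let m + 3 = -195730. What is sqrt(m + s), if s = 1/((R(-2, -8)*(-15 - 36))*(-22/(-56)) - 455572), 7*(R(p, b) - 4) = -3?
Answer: I*sqrt(1561085395276341367529)/89306137 ≈ 442.42*I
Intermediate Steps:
m = -195733 (m = -3 - 195730 = -195733)
R(p, b) = 25/7 (R(p, b) = 4 + (1/7)*(-3) = 4 - 3/7 = 25/7)
s = -196/89306137 (s = 1/((25*(-15 - 36)/7)*(-22/(-56)) - 455572) = 1/(((25/7)*(-51))*(-22*(-1/56)) - 455572) = 1/(-1275/7*11/28 - 455572) = 1/(-14025/196 - 455572) = 1/(-89306137/196) = -196/89306137 ≈ -2.1947e-6)
sqrt(m + s) = sqrt(-195733 - 196/89306137) = sqrt(-17480158113617/89306137) = I*sqrt(1561085395276341367529)/89306137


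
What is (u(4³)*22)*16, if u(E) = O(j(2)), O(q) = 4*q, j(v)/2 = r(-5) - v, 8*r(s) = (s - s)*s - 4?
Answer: -7040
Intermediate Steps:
r(s) = -½ (r(s) = ((s - s)*s - 4)/8 = (0*s - 4)/8 = (0 - 4)/8 = (⅛)*(-4) = -½)
j(v) = -1 - 2*v (j(v) = 2*(-½ - v) = -1 - 2*v)
u(E) = -20 (u(E) = 4*(-1 - 2*2) = 4*(-1 - 4) = 4*(-5) = -20)
(u(4³)*22)*16 = -20*22*16 = -440*16 = -7040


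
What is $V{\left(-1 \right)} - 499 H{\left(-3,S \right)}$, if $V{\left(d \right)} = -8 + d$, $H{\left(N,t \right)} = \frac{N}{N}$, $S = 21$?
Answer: $-508$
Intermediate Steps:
$H{\left(N,t \right)} = 1$
$V{\left(-1 \right)} - 499 H{\left(-3,S \right)} = \left(-8 - 1\right) - 499 = -9 - 499 = -508$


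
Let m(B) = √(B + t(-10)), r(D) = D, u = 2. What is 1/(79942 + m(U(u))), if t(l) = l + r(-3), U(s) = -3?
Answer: 39971/3195361690 - I/1597680845 ≈ 1.2509e-5 - 6.2591e-10*I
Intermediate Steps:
t(l) = -3 + l (t(l) = l - 3 = -3 + l)
m(B) = √(-13 + B) (m(B) = √(B + (-3 - 10)) = √(B - 13) = √(-13 + B))
1/(79942 + m(U(u))) = 1/(79942 + √(-13 - 3)) = 1/(79942 + √(-16)) = 1/(79942 + 4*I) = (79942 - 4*I)/6390723380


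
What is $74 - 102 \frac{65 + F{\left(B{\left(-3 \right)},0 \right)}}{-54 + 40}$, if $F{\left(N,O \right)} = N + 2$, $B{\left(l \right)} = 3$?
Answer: $584$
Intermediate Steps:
$F{\left(N,O \right)} = 2 + N$
$74 - 102 \frac{65 + F{\left(B{\left(-3 \right)},0 \right)}}{-54 + 40} = 74 - 102 \frac{65 + \left(2 + 3\right)}{-54 + 40} = 74 - 102 \frac{65 + 5}{-14} = 74 - 102 \cdot 70 \left(- \frac{1}{14}\right) = 74 - -510 = 74 + 510 = 584$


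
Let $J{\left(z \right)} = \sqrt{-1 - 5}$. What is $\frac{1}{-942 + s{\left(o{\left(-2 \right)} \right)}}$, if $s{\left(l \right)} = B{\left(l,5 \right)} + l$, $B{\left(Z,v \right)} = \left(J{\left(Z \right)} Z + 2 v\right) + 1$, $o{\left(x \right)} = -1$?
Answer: $\frac{i}{\sqrt{6} - 932 i} \approx -0.001073 + 2.8199 \cdot 10^{-6} i$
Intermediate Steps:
$J{\left(z \right)} = i \sqrt{6}$ ($J{\left(z \right)} = \sqrt{-6} = i \sqrt{6}$)
$B{\left(Z,v \right)} = 1 + 2 v + i Z \sqrt{6}$ ($B{\left(Z,v \right)} = \left(i \sqrt{6} Z + 2 v\right) + 1 = \left(i Z \sqrt{6} + 2 v\right) + 1 = \left(2 v + i Z \sqrt{6}\right) + 1 = 1 + 2 v + i Z \sqrt{6}$)
$s{\left(l \right)} = 11 + l + i l \sqrt{6}$ ($s{\left(l \right)} = \left(1 + 2 \cdot 5 + i l \sqrt{6}\right) + l = \left(1 + 10 + i l \sqrt{6}\right) + l = \left(11 + i l \sqrt{6}\right) + l = 11 + l + i l \sqrt{6}$)
$\frac{1}{-942 + s{\left(o{\left(-2 \right)} \right)}} = \frac{1}{-942 + \left(11 - 1 + i \left(-1\right) \sqrt{6}\right)} = \frac{1}{-942 - \left(-10 + i \sqrt{6}\right)} = \frac{1}{-942 + \left(10 - i \sqrt{6}\right)} = \frac{1}{-932 - i \sqrt{6}}$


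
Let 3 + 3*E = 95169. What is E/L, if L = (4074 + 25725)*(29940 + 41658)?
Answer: 5287/355591467 ≈ 1.4868e-5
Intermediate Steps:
E = 31722 (E = -1 + (⅓)*95169 = -1 + 31723 = 31722)
L = 2133548802 (L = 29799*71598 = 2133548802)
E/L = 31722/2133548802 = 31722*(1/2133548802) = 5287/355591467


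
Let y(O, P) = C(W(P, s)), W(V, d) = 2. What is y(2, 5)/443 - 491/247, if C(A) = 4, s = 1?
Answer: -216525/109421 ≈ -1.9788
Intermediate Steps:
y(O, P) = 4
y(2, 5)/443 - 491/247 = 4/443 - 491/247 = -216525/109421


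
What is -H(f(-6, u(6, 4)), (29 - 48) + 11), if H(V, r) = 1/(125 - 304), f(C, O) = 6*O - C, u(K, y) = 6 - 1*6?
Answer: 1/179 ≈ 0.0055866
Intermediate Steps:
u(K, y) = 0 (u(K, y) = 6 - 6 = 0)
f(C, O) = -C + 6*O
H(V, r) = -1/179 (H(V, r) = 1/(-179) = -1/179)
-H(f(-6, u(6, 4)), (29 - 48) + 11) = -1*(-1/179) = 1/179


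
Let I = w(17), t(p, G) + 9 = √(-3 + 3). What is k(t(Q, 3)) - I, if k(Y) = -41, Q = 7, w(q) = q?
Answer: -58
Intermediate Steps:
t(p, G) = -9 (t(p, G) = -9 + √(-3 + 3) = -9 + √0 = -9 + 0 = -9)
I = 17
k(t(Q, 3)) - I = -41 - 1*17 = -41 - 17 = -58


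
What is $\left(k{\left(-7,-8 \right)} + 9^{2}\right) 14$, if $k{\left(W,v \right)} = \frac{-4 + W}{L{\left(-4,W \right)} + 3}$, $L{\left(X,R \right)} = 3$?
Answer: $\frac{3325}{3} \approx 1108.3$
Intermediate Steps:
$k{\left(W,v \right)} = - \frac{2}{3} + \frac{W}{6}$ ($k{\left(W,v \right)} = \frac{-4 + W}{3 + 3} = \frac{-4 + W}{6} = \left(-4 + W\right) \frac{1}{6} = - \frac{2}{3} + \frac{W}{6}$)
$\left(k{\left(-7,-8 \right)} + 9^{2}\right) 14 = \left(\left(- \frac{2}{3} + \frac{1}{6} \left(-7\right)\right) + 9^{2}\right) 14 = \left(\left(- \frac{2}{3} - \frac{7}{6}\right) + 81\right) 14 = \left(- \frac{11}{6} + 81\right) 14 = \frac{475}{6} \cdot 14 = \frac{3325}{3}$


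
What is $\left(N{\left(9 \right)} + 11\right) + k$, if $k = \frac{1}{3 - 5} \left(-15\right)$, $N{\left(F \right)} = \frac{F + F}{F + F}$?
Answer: $\frac{39}{2} \approx 19.5$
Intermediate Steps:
$N{\left(F \right)} = 1$ ($N{\left(F \right)} = \frac{2 F}{2 F} = 2 F \frac{1}{2 F} = 1$)
$k = \frac{15}{2}$ ($k = \frac{1}{-2} \left(-15\right) = \left(- \frac{1}{2}\right) \left(-15\right) = \frac{15}{2} \approx 7.5$)
$\left(N{\left(9 \right)} + 11\right) + k = \left(1 + 11\right) + \frac{15}{2} = 12 + \frac{15}{2} = \frac{39}{2}$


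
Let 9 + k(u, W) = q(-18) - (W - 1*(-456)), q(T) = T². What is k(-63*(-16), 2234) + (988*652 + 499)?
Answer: 642300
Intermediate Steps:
k(u, W) = -141 - W (k(u, W) = -9 + ((-18)² - (W - 1*(-456))) = -9 + (324 - (W + 456)) = -9 + (324 - (456 + W)) = -9 + (324 + (-456 - W)) = -9 + (-132 - W) = -141 - W)
k(-63*(-16), 2234) + (988*652 + 499) = (-141 - 1*2234) + (988*652 + 499) = (-141 - 2234) + (644176 + 499) = -2375 + 644675 = 642300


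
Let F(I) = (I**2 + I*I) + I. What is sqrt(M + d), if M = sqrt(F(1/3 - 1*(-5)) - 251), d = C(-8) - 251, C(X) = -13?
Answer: sqrt(-2376 + 3*I*sqrt(1699))/3 ≈ 0.42267 + 16.254*I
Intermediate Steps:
F(I) = I + 2*I**2 (F(I) = (I**2 + I**2) + I = 2*I**2 + I = I + 2*I**2)
d = -264 (d = -13 - 251 = -264)
M = I*sqrt(1699)/3 (M = sqrt((1/3 - 1*(-5))*(1 + 2*(1/3 - 1*(-5))) - 251) = sqrt((1/3 + 5)*(1 + 2*(1/3 + 5)) - 251) = sqrt(16*(1 + 2*(16/3))/3 - 251) = sqrt(16*(1 + 32/3)/3 - 251) = sqrt((16/3)*(35/3) - 251) = sqrt(560/9 - 251) = sqrt(-1699/9) = I*sqrt(1699)/3 ≈ 13.74*I)
sqrt(M + d) = sqrt(I*sqrt(1699)/3 - 264) = sqrt(-264 + I*sqrt(1699)/3)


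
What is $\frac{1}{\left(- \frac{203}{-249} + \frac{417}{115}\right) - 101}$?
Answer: $- \frac{28635}{2764957} \approx -0.010356$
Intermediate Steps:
$\frac{1}{\left(- \frac{203}{-249} + \frac{417}{115}\right) - 101} = \frac{1}{\left(\left(-203\right) \left(- \frac{1}{249}\right) + 417 \cdot \frac{1}{115}\right) - 101} = \frac{1}{\left(\frac{203}{249} + \frac{417}{115}\right) - 101} = \frac{1}{\frac{127178}{28635} - 101} = \frac{1}{- \frac{2764957}{28635}} = - \frac{28635}{2764957}$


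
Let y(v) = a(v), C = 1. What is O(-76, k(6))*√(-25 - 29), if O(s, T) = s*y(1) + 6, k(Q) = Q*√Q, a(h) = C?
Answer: -210*I*√6 ≈ -514.39*I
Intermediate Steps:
a(h) = 1
y(v) = 1
k(Q) = Q^(3/2)
O(s, T) = 6 + s (O(s, T) = s*1 + 6 = s + 6 = 6 + s)
O(-76, k(6))*√(-25 - 29) = (6 - 76)*√(-25 - 29) = -210*I*√6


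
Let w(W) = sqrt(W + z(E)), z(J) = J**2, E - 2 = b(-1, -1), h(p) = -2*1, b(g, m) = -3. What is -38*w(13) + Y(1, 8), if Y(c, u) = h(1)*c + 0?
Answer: -2 - 38*sqrt(14) ≈ -144.18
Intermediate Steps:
h(p) = -2
E = -1 (E = 2 - 3 = -1)
w(W) = sqrt(1 + W) (w(W) = sqrt(W + (-1)**2) = sqrt(W + 1) = sqrt(1 + W))
Y(c, u) = -2*c (Y(c, u) = -2*c + 0 = -2*c)
-38*w(13) + Y(1, 8) = -38*sqrt(1 + 13) - 2*1 = -38*sqrt(14) - 2 = -2 - 38*sqrt(14)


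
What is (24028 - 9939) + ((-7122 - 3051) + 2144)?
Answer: 6060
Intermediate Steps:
(24028 - 9939) + ((-7122 - 3051) + 2144) = 14089 + (-10173 + 2144) = 14089 - 8029 = 6060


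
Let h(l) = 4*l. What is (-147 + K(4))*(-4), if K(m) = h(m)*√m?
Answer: 460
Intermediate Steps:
K(m) = 4*m^(3/2) (K(m) = (4*m)*√m = 4*m^(3/2))
(-147 + K(4))*(-4) = (-147 + 4*4^(3/2))*(-4) = (-147 + 4*8)*(-4) = (-147 + 32)*(-4) = -115*(-4) = 460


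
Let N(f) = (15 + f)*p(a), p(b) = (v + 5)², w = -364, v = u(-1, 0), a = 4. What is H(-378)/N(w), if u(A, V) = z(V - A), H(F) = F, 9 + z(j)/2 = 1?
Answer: 378/42229 ≈ 0.0089512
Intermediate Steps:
z(j) = -16 (z(j) = -18 + 2*1 = -18 + 2 = -16)
u(A, V) = -16
v = -16
p(b) = 121 (p(b) = (-16 + 5)² = (-11)² = 121)
N(f) = 1815 + 121*f (N(f) = (15 + f)*121 = 1815 + 121*f)
H(-378)/N(w) = -378/(1815 + 121*(-364)) = -378/(1815 - 44044) = -378/(-42229) = -378*(-1/42229) = 378/42229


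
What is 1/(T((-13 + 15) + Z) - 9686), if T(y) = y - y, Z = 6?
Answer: -1/9686 ≈ -0.00010324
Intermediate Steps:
T(y) = 0
1/(T((-13 + 15) + Z) - 9686) = 1/(0 - 9686) = 1/(-9686) = -1/9686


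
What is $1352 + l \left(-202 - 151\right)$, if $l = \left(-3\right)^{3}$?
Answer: $10883$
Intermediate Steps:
$l = -27$
$1352 + l \left(-202 - 151\right) = 1352 - 27 \left(-202 - 151\right) = 1352 - -9531 = 1352 + 9531 = 10883$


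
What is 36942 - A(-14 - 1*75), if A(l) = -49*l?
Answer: 32581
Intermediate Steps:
36942 - A(-14 - 1*75) = 36942 - (-49)*(-14 - 1*75) = 36942 - (-49)*(-14 - 75) = 36942 - (-49)*(-89) = 36942 - 1*4361 = 36942 - 4361 = 32581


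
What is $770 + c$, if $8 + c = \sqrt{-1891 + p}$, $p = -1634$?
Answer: $762 + 5 i \sqrt{141} \approx 762.0 + 59.372 i$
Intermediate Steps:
$c = -8 + 5 i \sqrt{141}$ ($c = -8 + \sqrt{-1891 - 1634} = -8 + \sqrt{-3525} = -8 + 5 i \sqrt{141} \approx -8.0 + 59.372 i$)
$770 + c = 770 - \left(8 - 5 i \sqrt{141}\right) = 762 + 5 i \sqrt{141}$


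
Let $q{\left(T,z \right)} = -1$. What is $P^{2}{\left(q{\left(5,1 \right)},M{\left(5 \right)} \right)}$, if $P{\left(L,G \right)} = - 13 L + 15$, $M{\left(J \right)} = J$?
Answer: $784$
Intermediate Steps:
$P{\left(L,G \right)} = 15 - 13 L$
$P^{2}{\left(q{\left(5,1 \right)},M{\left(5 \right)} \right)} = \left(15 - -13\right)^{2} = \left(15 + 13\right)^{2} = 28^{2} = 784$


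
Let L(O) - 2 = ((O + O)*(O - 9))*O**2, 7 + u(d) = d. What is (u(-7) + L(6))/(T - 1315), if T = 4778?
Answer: -1308/3463 ≈ -0.37771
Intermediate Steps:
u(d) = -7 + d
L(O) = 2 + 2*O**3*(-9 + O) (L(O) = 2 + ((O + O)*(O - 9))*O**2 = 2 + ((2*O)*(-9 + O))*O**2 = 2 + (2*O*(-9 + O))*O**2 = 2 + 2*O**3*(-9 + O))
(u(-7) + L(6))/(T - 1315) = ((-7 - 7) + (2 - 18*6**3 + 2*6**4))/(4778 - 1315) = (-14 + (2 - 18*216 + 2*1296))/3463 = (-14 + (2 - 3888 + 2592))*(1/3463) = (-14 - 1294)*(1/3463) = -1308*1/3463 = -1308/3463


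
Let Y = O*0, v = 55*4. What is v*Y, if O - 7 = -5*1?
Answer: 0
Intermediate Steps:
v = 220
O = 2 (O = 7 - 5*1 = 7 - 5 = 2)
Y = 0 (Y = 2*0 = 0)
v*Y = 220*0 = 0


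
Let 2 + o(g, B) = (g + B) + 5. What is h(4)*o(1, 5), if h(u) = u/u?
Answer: 9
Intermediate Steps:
h(u) = 1
o(g, B) = 3 + B + g (o(g, B) = -2 + ((g + B) + 5) = -2 + ((B + g) + 5) = -2 + (5 + B + g) = 3 + B + g)
h(4)*o(1, 5) = 1*(3 + 5 + 1) = 1*9 = 9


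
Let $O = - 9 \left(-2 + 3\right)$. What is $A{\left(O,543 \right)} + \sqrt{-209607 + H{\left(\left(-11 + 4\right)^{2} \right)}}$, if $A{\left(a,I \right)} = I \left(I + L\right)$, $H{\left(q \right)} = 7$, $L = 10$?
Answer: $300279 + 40 i \sqrt{131} \approx 3.0028 \cdot 10^{5} + 457.82 i$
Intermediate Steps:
$O = -9$ ($O = \left(-9\right) 1 = -9$)
$A{\left(a,I \right)} = I \left(10 + I\right)$ ($A{\left(a,I \right)} = I \left(I + 10\right) = I \left(10 + I\right)$)
$A{\left(O,543 \right)} + \sqrt{-209607 + H{\left(\left(-11 + 4\right)^{2} \right)}} = 543 \left(10 + 543\right) + \sqrt{-209607 + 7} = 543 \cdot 553 + \sqrt{-209600} = 300279 + 40 i \sqrt{131}$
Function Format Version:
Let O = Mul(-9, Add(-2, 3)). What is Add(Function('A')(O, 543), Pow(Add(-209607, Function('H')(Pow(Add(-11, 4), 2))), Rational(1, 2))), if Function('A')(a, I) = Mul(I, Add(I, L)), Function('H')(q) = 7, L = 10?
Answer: Add(300279, Mul(40, I, Pow(131, Rational(1, 2)))) ≈ Add(3.0028e+5, Mul(457.82, I))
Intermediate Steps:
O = -9 (O = Mul(-9, 1) = -9)
Function('A')(a, I) = Mul(I, Add(10, I)) (Function('A')(a, I) = Mul(I, Add(I, 10)) = Mul(I, Add(10, I)))
Add(Function('A')(O, 543), Pow(Add(-209607, Function('H')(Pow(Add(-11, 4), 2))), Rational(1, 2))) = Add(Mul(543, Add(10, 543)), Pow(Add(-209607, 7), Rational(1, 2))) = Add(Mul(543, 553), Pow(-209600, Rational(1, 2))) = Add(300279, Mul(40, I, Pow(131, Rational(1, 2))))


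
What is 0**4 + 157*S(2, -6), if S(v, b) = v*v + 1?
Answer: 785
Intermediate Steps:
S(v, b) = 1 + v**2 (S(v, b) = v**2 + 1 = 1 + v**2)
0**4 + 157*S(2, -6) = 0**4 + 157*(1 + 2**2) = 0 + 157*(1 + 4) = 0 + 157*5 = 0 + 785 = 785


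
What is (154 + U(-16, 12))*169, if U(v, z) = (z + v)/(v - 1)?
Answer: 443118/17 ≈ 26066.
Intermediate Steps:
U(v, z) = (v + z)/(-1 + v)
(154 + U(-16, 12))*169 = (154 + (-16 + 12)/(-1 - 16))*169 = (154 - 4/(-17))*169 = (154 - 1/17*(-4))*169 = (154 + 4/17)*169 = (2622/17)*169 = 443118/17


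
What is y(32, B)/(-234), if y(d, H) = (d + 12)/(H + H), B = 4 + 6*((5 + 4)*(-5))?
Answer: 11/31122 ≈ 0.00035345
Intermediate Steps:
B = -266 (B = 4 + 6*(9*(-5)) = 4 + 6*(-45) = 4 - 270 = -266)
y(d, H) = (12 + d)/(2*H) (y(d, H) = (12 + d)/((2*H)) = (12 + d)*(1/(2*H)) = (12 + d)/(2*H))
y(32, B)/(-234) = ((½)*(12 + 32)/(-266))/(-234) = ((½)*(-1/266)*44)*(-1/234) = -11/133*(-1/234) = 11/31122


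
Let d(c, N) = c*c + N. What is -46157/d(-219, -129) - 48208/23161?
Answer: -146735971/48166824 ≈ -3.0464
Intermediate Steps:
d(c, N) = N + c² (d(c, N) = c² + N = N + c²)
-46157/d(-219, -129) - 48208/23161 = -46157/(-129 + (-219)²) - 48208/23161 = -46157/(-129 + 47961) - 48208*1/23161 = -46157/47832 - 2096/1007 = -146735971/48166824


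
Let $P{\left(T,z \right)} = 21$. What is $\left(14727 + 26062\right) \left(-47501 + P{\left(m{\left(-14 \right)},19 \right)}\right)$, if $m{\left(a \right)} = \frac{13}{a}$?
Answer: $-1936661720$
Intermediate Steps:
$\left(14727 + 26062\right) \left(-47501 + P{\left(m{\left(-14 \right)},19 \right)}\right) = \left(14727 + 26062\right) \left(-47501 + 21\right) = 40789 \left(-47480\right) = -1936661720$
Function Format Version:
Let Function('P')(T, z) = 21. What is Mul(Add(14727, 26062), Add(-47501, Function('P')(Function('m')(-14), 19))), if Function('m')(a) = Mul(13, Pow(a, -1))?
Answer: -1936661720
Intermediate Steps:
Mul(Add(14727, 26062), Add(-47501, Function('P')(Function('m')(-14), 19))) = Mul(Add(14727, 26062), Add(-47501, 21)) = Mul(40789, -47480) = -1936661720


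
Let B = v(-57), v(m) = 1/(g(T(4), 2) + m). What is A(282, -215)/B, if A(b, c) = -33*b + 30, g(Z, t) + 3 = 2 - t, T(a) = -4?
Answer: 556560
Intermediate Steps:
g(Z, t) = -1 - t (g(Z, t) = -3 + (2 - t) = -1 - t)
A(b, c) = 30 - 33*b
v(m) = 1/(-3 + m) (v(m) = 1/((-1 - 1*2) + m) = 1/((-1 - 2) + m) = 1/(-3 + m))
B = -1/60 (B = 1/(-3 - 57) = 1/(-60) = -1/60 ≈ -0.016667)
A(282, -215)/B = (30 - 33*282)/(-1/60) = (30 - 9306)*(-60) = -9276*(-60) = 556560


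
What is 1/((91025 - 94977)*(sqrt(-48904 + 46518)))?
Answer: I*sqrt(2386)/9429472 ≈ 5.1802e-6*I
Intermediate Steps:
1/((91025 - 94977)*(sqrt(-48904 + 46518))) = 1/((-3952)*(sqrt(-2386))) = -(-I*sqrt(2386)/2386)/3952 = -(-1)*I*sqrt(2386)/9429472 = I*sqrt(2386)/9429472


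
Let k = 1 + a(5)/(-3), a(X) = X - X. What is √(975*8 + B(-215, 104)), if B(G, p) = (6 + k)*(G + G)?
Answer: √4790 ≈ 69.210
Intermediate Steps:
a(X) = 0
k = 1 (k = 1 + 0/(-3) = 1 - ⅓*0 = 1 + 0 = 1)
B(G, p) = 14*G (B(G, p) = (6 + 1)*(G + G) = 7*(2*G) = 14*G)
√(975*8 + B(-215, 104)) = √(975*8 + 14*(-215)) = √(7800 - 3010) = √4790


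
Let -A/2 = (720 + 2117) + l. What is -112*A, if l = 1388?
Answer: 946400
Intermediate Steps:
A = -8450 (A = -2*((720 + 2117) + 1388) = -2*(2837 + 1388) = -2*4225 = -8450)
-112*A = -112*(-8450) = 946400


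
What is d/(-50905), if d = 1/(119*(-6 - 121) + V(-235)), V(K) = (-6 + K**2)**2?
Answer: -1/155215598577440 ≈ -6.4427e-15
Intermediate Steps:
d = 1/3049122848 (d = 1/(119*(-6 - 121) + (-6 + (-235)**2)**2) = 1/(119*(-127) + (-6 + 55225)**2) = 1/(-15113 + 55219**2) = 1/(-15113 + 3049137961) = 1/3049122848 ≈ 3.2796e-10)
d/(-50905) = (1/3049122848)/(-50905) = (1/3049122848)*(-1/50905) = -1/155215598577440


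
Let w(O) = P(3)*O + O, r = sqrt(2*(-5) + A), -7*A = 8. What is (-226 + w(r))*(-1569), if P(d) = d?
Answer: 354594 - 6276*I*sqrt(546)/7 ≈ 3.5459e+5 - 20950.0*I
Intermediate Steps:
A = -8/7 (A = -1/7*8 = -8/7 ≈ -1.1429)
r = I*sqrt(546)/7 (r = sqrt(2*(-5) - 8/7) = sqrt(-10 - 8/7) = sqrt(-78/7) = I*sqrt(546)/7 ≈ 3.3381*I)
w(O) = 4*O (w(O) = 3*O + O = 4*O)
(-226 + w(r))*(-1569) = (-226 + 4*(I*sqrt(546)/7))*(-1569) = (-226 + 4*I*sqrt(546)/7)*(-1569) = 354594 - 6276*I*sqrt(546)/7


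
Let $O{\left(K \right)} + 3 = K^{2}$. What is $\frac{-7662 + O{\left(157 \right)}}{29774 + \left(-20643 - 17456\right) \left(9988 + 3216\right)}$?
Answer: $- \frac{8492}{251514711} \approx -3.3763 \cdot 10^{-5}$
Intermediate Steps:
$O{\left(K \right)} = -3 + K^{2}$
$\frac{-7662 + O{\left(157 \right)}}{29774 + \left(-20643 - 17456\right) \left(9988 + 3216\right)} = \frac{-7662 - \left(3 - 157^{2}\right)}{29774 + \left(-20643 - 17456\right) \left(9988 + 3216\right)} = \frac{-7662 + \left(-3 + 24649\right)}{29774 - 503059196} = \frac{-7662 + 24646}{29774 - 503059196} = \frac{16984}{-503029422} = 16984 \left(- \frac{1}{503029422}\right) = - \frac{8492}{251514711}$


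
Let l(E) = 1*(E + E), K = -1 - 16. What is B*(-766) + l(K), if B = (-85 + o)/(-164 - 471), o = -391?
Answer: -386206/635 ≈ -608.20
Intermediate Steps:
K = -17
l(E) = 2*E (l(E) = 1*(2*E) = 2*E)
B = 476/635 (B = (-85 - 391)/(-164 - 471) = -476/(-635) = -476*(-1/635) = 476/635 ≈ 0.74961)
B*(-766) + l(K) = (476/635)*(-766) + 2*(-17) = -364616/635 - 34 = -386206/635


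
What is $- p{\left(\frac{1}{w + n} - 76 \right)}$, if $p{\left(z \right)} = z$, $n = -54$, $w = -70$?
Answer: $\frac{9425}{124} \approx 76.008$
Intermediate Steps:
$- p{\left(\frac{1}{w + n} - 76 \right)} = - (\frac{1}{-70 - 54} - 76) = - (\frac{1}{-124} - 76) = - (- \frac{1}{124} - 76) = \left(-1\right) \left(- \frac{9425}{124}\right) = \frac{9425}{124}$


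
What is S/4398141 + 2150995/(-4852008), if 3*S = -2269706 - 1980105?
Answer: -777797696371/1016181681768 ≈ -0.76541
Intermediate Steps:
S = -4249811/3 (S = (-2269706 - 1980105)/3 = (⅓)*(-4249811) = -4249811/3 ≈ -1.4166e+6)
S/4398141 + 2150995/(-4852008) = -4249811/3/4398141 + 2150995/(-4852008) = -4249811/3*1/4398141 + 2150995*(-1/4852008) = -4249811/13194423 - 307285/693144 = -777797696371/1016181681768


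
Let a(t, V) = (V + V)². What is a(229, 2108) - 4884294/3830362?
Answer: 34041681010589/1915181 ≈ 1.7775e+7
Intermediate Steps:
a(t, V) = 4*V² (a(t, V) = (2*V)² = 4*V²)
a(229, 2108) - 4884294/3830362 = 4*2108² - 4884294/3830362 = 4*4443664 - 4884294*1/3830362 = 17774656 - 2442147/1915181 = 34041681010589/1915181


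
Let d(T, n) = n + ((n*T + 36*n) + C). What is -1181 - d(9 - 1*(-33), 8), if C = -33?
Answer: -1780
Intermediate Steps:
d(T, n) = -33 + 37*n + T*n (d(T, n) = n + ((n*T + 36*n) - 33) = n + ((T*n + 36*n) - 33) = n + ((36*n + T*n) - 33) = n + (-33 + 36*n + T*n) = -33 + 37*n + T*n)
-1181 - d(9 - 1*(-33), 8) = -1181 - (-33 + 37*8 + (9 - 1*(-33))*8) = -1181 - (-33 + 296 + (9 + 33)*8) = -1181 - (-33 + 296 + 42*8) = -1181 - (-33 + 296 + 336) = -1181 - 1*599 = -1181 - 599 = -1780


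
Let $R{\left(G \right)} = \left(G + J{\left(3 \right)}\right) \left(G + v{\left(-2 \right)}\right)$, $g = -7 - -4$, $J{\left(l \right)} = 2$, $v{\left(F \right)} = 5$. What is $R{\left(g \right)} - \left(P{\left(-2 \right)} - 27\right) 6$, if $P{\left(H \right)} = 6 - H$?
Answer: $112$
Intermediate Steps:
$g = -3$ ($g = -7 + 4 = -3$)
$R{\left(G \right)} = \left(2 + G\right) \left(5 + G\right)$ ($R{\left(G \right)} = \left(G + 2\right) \left(G + 5\right) = \left(2 + G\right) \left(5 + G\right)$)
$R{\left(g \right)} - \left(P{\left(-2 \right)} - 27\right) 6 = \left(10 + \left(-3\right)^{2} + 7 \left(-3\right)\right) - \left(\left(6 - -2\right) - 27\right) 6 = \left(10 + 9 - 21\right) - \left(\left(6 + 2\right) - 27\right) 6 = -2 - \left(8 - 27\right) 6 = -2 - \left(-19\right) 6 = -2 - -114 = -2 + 114 = 112$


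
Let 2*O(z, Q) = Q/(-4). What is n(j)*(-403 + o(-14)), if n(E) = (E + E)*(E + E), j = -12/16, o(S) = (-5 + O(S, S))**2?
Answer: -56511/64 ≈ -882.98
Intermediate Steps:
O(z, Q) = -Q/8 (O(z, Q) = (Q/(-4))/2 = (Q*(-1/4))/2 = (-Q/4)/2 = -Q/8)
o(S) = (-5 - S/8)**2
j = -3/4 (j = -12*1/16 = -3/4 ≈ -0.75000)
n(E) = 4*E**2 (n(E) = (2*E)*(2*E) = 4*E**2)
n(j)*(-403 + o(-14)) = (4*(-3/4)**2)*(-403 + (40 - 14)**2/64) = (4*(9/16))*(-403 + (1/64)*26**2) = 9*(-403 + (1/64)*676)/4 = 9*(-403 + 169/16)/4 = (9/4)*(-6279/16) = -56511/64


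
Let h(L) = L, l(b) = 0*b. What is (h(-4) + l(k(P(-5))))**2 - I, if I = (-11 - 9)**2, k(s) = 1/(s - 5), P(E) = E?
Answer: -384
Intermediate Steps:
k(s) = 1/(-5 + s)
l(b) = 0
I = 400 (I = (-20)**2 = 400)
(h(-4) + l(k(P(-5))))**2 - I = (-4 + 0)**2 - 1*400 = (-4)**2 - 400 = 16 - 400 = -384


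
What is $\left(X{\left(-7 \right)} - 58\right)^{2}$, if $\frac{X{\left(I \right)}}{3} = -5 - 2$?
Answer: $6241$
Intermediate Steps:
$X{\left(I \right)} = -21$ ($X{\left(I \right)} = 3 \left(-5 - 2\right) = 3 \left(-7\right) = -21$)
$\left(X{\left(-7 \right)} - 58\right)^{2} = \left(-21 - 58\right)^{2} = \left(-79\right)^{2} = 6241$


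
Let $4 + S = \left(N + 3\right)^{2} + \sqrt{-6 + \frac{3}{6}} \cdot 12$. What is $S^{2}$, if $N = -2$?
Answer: $-783 - 36 i \sqrt{22} \approx -783.0 - 168.85 i$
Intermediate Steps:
$S = -3 + 6 i \sqrt{22}$ ($S = -4 + \left(\left(-2 + 3\right)^{2} + \sqrt{-6 + \frac{3}{6}} \cdot 12\right) = -4 + \left(1^{2} + \sqrt{-6 + 3 \cdot \frac{1}{6}} \cdot 12\right) = -4 + \left(1 + \sqrt{-6 + \frac{1}{2}} \cdot 12\right) = -4 + \left(1 + \sqrt{- \frac{11}{2}} \cdot 12\right) = -4 + \left(1 + \frac{i \sqrt{22}}{2} \cdot 12\right) = -4 + \left(1 + 6 i \sqrt{22}\right) = -3 + 6 i \sqrt{22} \approx -3.0 + 28.142 i$)
$S^{2} = \left(-3 + 6 i \sqrt{22}\right)^{2}$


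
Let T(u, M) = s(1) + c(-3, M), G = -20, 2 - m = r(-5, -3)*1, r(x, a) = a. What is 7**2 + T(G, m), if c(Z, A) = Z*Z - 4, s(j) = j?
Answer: 55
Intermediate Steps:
m = 5 (m = 2 - (-3) = 2 - 1*(-3) = 2 + 3 = 5)
c(Z, A) = -4 + Z**2 (c(Z, A) = Z**2 - 4 = -4 + Z**2)
T(u, M) = 6 (T(u, M) = 1 + (-4 + (-3)**2) = 1 + (-4 + 9) = 1 + 5 = 6)
7**2 + T(G, m) = 7**2 + 6 = 49 + 6 = 55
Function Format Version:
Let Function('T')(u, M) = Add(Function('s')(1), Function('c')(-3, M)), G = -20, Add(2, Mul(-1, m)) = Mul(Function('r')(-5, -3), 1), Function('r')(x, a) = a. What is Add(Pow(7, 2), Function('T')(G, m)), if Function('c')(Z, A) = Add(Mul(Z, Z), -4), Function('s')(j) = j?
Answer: 55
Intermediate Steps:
m = 5 (m = Add(2, Mul(-1, Mul(-3, 1))) = Add(2, Mul(-1, -3)) = Add(2, 3) = 5)
Function('c')(Z, A) = Add(-4, Pow(Z, 2)) (Function('c')(Z, A) = Add(Pow(Z, 2), -4) = Add(-4, Pow(Z, 2)))
Function('T')(u, M) = 6 (Function('T')(u, M) = Add(1, Add(-4, Pow(-3, 2))) = Add(1, Add(-4, 9)) = Add(1, 5) = 6)
Add(Pow(7, 2), Function('T')(G, m)) = Add(Pow(7, 2), 6) = Add(49, 6) = 55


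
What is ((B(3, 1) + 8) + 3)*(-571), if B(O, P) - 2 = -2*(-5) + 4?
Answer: -15417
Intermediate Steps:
B(O, P) = 16 (B(O, P) = 2 + (-2*(-5) + 4) = 2 + (10 + 4) = 2 + 14 = 16)
((B(3, 1) + 8) + 3)*(-571) = ((16 + 8) + 3)*(-571) = (24 + 3)*(-571) = 27*(-571) = -15417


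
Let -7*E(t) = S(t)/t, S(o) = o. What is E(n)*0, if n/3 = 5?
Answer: 0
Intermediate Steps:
n = 15 (n = 3*5 = 15)
E(t) = -⅐ (E(t) = -t/(7*t) = -⅐*1 = -⅐)
E(n)*0 = -⅐*0 = 0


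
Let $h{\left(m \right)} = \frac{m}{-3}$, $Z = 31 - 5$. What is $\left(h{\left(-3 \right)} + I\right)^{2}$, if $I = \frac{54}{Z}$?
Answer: $\frac{1600}{169} \approx 9.4675$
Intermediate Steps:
$Z = 26$
$h{\left(m \right)} = - \frac{m}{3}$ ($h{\left(m \right)} = m \left(- \frac{1}{3}\right) = - \frac{m}{3}$)
$I = \frac{27}{13}$ ($I = \frac{54}{26} = 54 \cdot \frac{1}{26} = \frac{27}{13} \approx 2.0769$)
$\left(h{\left(-3 \right)} + I\right)^{2} = \left(\left(- \frac{1}{3}\right) \left(-3\right) + \frac{27}{13}\right)^{2} = \left(1 + \frac{27}{13}\right)^{2} = \left(\frac{40}{13}\right)^{2} = \frac{1600}{169}$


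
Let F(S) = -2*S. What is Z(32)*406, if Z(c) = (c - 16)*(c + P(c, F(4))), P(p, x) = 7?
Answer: 253344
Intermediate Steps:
Z(c) = (-16 + c)*(7 + c) (Z(c) = (c - 16)*(c + 7) = (-16 + c)*(7 + c))
Z(32)*406 = (-112 + 32**2 - 9*32)*406 = (-112 + 1024 - 288)*406 = 624*406 = 253344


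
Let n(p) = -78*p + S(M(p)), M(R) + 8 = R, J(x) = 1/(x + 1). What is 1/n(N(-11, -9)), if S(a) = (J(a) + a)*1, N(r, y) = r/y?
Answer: -468/47869 ≈ -0.0097767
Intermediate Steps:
J(x) = 1/(1 + x)
M(R) = -8 + R
S(a) = a + 1/(1 + a) (S(a) = (1/(1 + a) + a)*1 = (a + 1/(1 + a))*1 = a + 1/(1 + a))
n(p) = -78*p + (1 + (-8 + p)*(-7 + p))/(-7 + p) (n(p) = -78*p + (1 + (-8 + p)*(1 + (-8 + p)))/(1 + (-8 + p)) = -78*p + (1 + (-8 + p)*(-7 + p))/(-7 + p))
1/n(N(-11, -9)) = 1/((57 - 77*(-11/(-9))**2 + 531*(-11/(-9)))/(-7 - 11/(-9))) = 1/((57 - 77*(-11*(-1/9))**2 + 531*(-11*(-1/9)))/(-7 - 11*(-1/9))) = 1/((57 - 77*(11/9)**2 + 531*(11/9))/(-7 + 11/9)) = 1/((57 - 77*121/81 + 649)/(-52/9)) = 1/(-9*(57 - 9317/81 + 649)/52) = 1/(-9/52*47869/81) = 1/(-47869/468) = -468/47869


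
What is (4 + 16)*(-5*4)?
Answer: -400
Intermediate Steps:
(4 + 16)*(-5*4) = 20*(-20) = -400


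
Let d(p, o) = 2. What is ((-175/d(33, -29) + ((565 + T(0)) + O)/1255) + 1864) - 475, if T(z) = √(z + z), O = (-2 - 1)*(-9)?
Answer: 3267949/2510 ≈ 1302.0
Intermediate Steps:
O = 27 (O = -3*(-9) = 27)
T(z) = √2*√z (T(z) = √(2*z) = √2*√z)
((-175/d(33, -29) + ((565 + T(0)) + O)/1255) + 1864) - 475 = ((-175/2 + ((565 + √2*√0) + 27)/1255) + 1864) - 475 = ((-175*½ + ((565 + √2*0) + 27)*(1/1255)) + 1864) - 475 = ((-175/2 + ((565 + 0) + 27)*(1/1255)) + 1864) - 475 = ((-175/2 + (565 + 27)*(1/1255)) + 1864) - 475 = ((-175/2 + 592*(1/1255)) + 1864) - 475 = ((-175/2 + 592/1255) + 1864) - 475 = (-218441/2510 + 1864) - 475 = 4460199/2510 - 475 = 3267949/2510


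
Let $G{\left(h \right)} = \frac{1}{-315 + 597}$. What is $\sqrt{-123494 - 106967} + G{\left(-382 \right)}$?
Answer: $\frac{1}{282} + i \sqrt{230461} \approx 0.0035461 + 480.06 i$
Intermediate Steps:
$G{\left(h \right)} = \frac{1}{282}$
$\sqrt{-123494 - 106967} + G{\left(-382 \right)} = \sqrt{-123494 - 106967} + \frac{1}{282} = \sqrt{-230461} + \frac{1}{282} = i \sqrt{230461} + \frac{1}{282} = \frac{1}{282} + i \sqrt{230461}$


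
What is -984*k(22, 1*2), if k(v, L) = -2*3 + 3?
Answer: 2952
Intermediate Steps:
k(v, L) = -3 (k(v, L) = -6 + 3 = -3)
-984*k(22, 1*2) = -984*(-3) = 2952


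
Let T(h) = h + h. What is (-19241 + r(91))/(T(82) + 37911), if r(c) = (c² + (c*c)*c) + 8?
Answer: 742619/38075 ≈ 19.504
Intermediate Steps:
T(h) = 2*h
r(c) = 8 + c² + c³ (r(c) = (c² + c²*c) + 8 = (c² + c³) + 8 = 8 + c² + c³)
(-19241 + r(91))/(T(82) + 37911) = (-19241 + (8 + 91² + 91³))/(2*82 + 37911) = (-19241 + (8 + 8281 + 753571))/(164 + 37911) = (-19241 + 761860)/38075 = 742619*(1/38075) = 742619/38075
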